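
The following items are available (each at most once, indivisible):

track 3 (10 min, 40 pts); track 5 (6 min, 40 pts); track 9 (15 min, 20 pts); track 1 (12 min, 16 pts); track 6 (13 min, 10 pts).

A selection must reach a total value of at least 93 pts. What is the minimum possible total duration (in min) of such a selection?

Subsets with value ≥ 93, sorted by total duration:
- track 3+track 5+track 1: duration 28, value 96
- track 3+track 5+track 9: duration 31, value 100
- track 3+track 5+track 1+track 6: duration 41, value 106
Minimum duration: 28 min.

28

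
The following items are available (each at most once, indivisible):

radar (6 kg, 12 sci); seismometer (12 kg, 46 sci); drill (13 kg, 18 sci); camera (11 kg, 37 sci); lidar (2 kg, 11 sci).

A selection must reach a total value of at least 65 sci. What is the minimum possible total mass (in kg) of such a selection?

20

Subsets with value ≥ 65, sorted by total mass:
- radar+seismometer+lidar: mass 20, value 69
- seismometer+camera: mass 23, value 83
Minimum mass: 20 kg.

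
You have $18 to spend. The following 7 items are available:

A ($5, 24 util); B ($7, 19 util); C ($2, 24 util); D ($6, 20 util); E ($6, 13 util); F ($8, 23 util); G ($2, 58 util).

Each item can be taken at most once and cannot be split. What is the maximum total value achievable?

Check high-value combinations within $18:
- A+C+F+G: cost 5+2+8+2=17, value 24+24+23+58=129
- A+C+D+G: cost 5+2+6+2=15, value 24+24+20+58=126
- A+B+C+G: cost 5+7+2+2=16, value 24+19+24+58=125
Best: 129 util.

129 util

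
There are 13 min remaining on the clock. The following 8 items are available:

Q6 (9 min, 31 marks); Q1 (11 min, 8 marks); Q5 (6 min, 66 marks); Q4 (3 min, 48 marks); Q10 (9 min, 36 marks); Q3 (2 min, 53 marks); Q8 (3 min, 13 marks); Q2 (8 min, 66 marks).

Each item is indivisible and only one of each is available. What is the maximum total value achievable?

167 marks

This is a 0/1 knapsack; check combinations near the capacity.
- Q5+Q4+Q3: time 6+3+2=11, value 66+48+53=167
- Q4+Q3+Q2: time 3+2+8=13, value 48+53+66=167
- Q5+Q3+Q8: time 6+2+3=11, value 66+53+13=132
- Q3+Q8+Q2: time 2+3+8=13, value 53+13+66=132
Best: 167 marks.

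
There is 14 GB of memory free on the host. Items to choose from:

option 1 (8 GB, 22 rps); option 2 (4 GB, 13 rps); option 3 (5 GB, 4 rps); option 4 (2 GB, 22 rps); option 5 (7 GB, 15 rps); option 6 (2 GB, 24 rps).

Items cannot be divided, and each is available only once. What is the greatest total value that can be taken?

Check high-value combinations within 14 GB:
- option 1+option 4+option 6: memory 8+2+2=12, value 22+22+24=68
- option 2+option 3+option 4+option 6: memory 4+5+2+2=13, value 13+4+22+24=63
- option 4+option 5+option 6: memory 2+7+2=11, value 22+15+24=61
Best: 68 rps.

68 rps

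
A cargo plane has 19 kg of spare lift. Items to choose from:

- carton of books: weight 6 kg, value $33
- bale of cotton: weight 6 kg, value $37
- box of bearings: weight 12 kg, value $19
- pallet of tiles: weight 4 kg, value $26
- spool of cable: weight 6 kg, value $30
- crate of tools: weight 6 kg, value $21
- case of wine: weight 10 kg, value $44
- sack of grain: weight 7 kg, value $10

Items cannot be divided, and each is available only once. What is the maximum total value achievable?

Check high-value combinations within 19 kg:
- carton of books+bale of cotton+spool of cable: weight 6+6+6=18, value 33+37+30=100
- carton of books+bale of cotton+pallet of tiles: weight 6+6+4=16, value 33+37+26=96
- bale of cotton+pallet of tiles+spool of cable: weight 6+4+6=16, value 37+26+30=93
Best: $100.

$100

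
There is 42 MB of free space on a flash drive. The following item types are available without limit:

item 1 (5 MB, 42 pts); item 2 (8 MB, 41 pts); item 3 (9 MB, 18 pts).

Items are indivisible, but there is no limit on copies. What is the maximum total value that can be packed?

336 pts

Best value-per-unit is item 1 at 42/5, and filling with it alone uses size 8×5=40. No mix of the others beats 8×42 = 336.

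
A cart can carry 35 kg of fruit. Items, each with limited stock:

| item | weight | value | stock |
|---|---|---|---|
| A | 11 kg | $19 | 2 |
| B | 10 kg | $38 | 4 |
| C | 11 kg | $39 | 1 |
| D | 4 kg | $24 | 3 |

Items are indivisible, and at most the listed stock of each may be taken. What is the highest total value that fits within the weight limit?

Top feasible selections:
- 1×B + 1×C + 3×D: weight 33, value 149
- 2×B + 3×D: weight 32, value 148
- 2×B + 1×C + 1×D: weight 35, value 139
- 3×B + 1×D: weight 34, value 138
Best: $149.

$149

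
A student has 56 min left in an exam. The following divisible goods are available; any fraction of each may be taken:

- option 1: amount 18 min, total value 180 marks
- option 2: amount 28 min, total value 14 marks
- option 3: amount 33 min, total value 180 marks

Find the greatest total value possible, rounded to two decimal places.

362.50

Take in order of value per unit:
- option 1 (180/18 per unit): all 18 → value 180, running total 180.00
- option 3 (180/33 per unit): all 33 → value 180, running total 360.00
- option 2 (14/28 per unit): 5 of 28 → value 5×14/28 = 2.5000, running total 362.50
Total 362.50.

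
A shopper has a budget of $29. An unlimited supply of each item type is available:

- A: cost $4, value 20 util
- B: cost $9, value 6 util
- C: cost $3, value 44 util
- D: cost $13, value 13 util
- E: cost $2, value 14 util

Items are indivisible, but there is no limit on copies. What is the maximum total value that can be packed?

Best value-per-unit is C at 44/3; filling with it alone gives 9×44 = 396.
Optimal mix: 9×C + 1×E → cost 29, value 410.

410 util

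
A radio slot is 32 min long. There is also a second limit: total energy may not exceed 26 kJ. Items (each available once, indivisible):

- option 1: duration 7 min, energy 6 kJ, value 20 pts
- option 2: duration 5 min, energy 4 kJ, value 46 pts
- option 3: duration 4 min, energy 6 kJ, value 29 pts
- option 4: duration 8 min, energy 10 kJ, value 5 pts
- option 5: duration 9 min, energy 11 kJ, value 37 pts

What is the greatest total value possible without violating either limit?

Feasible sets respecting both limits:
- option 2+option 3+option 5: duration 18, energy 21, value 112
- option 1+option 2+option 5: duration 21, energy 21, value 103
- option 1+option 2+option 3+option 4: duration 24, energy 26, value 100
Best: 112 pts.

112 pts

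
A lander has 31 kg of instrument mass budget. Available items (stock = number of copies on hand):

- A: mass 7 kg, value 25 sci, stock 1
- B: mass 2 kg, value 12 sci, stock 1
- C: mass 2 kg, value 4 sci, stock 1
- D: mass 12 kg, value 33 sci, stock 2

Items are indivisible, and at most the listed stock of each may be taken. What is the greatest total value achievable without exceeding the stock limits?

Best selections within mass 31 and stock limits:
- 1×A + 2×D: mass 31, value 91
- 1×B + 1×C + 2×D: mass 28, value 82
- 1×B + 2×D: mass 26, value 78
- 1×A + 1×B + 1×C + 1×D: mass 23, value 74
Best: 91 sci.

91 sci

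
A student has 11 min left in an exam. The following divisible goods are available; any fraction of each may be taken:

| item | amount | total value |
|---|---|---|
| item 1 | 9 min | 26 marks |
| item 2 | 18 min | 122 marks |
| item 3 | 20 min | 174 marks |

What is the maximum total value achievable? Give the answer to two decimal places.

95.70

Take in order of value per unit:
- item 3 (174/20 per unit): 11 of 20 → value 11×174/20 = 95.7000, running total 95.70
Total 95.70.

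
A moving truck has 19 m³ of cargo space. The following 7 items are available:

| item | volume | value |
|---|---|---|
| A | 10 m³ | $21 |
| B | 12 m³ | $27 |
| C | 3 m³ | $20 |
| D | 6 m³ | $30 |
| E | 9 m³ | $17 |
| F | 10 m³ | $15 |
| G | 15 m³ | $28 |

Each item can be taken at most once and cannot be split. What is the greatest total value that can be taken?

$71

Check high-value combinations within 19 m³:
- A+C+D: volume 10+3+6=19, value 21+20+30=71
- C+D+E: volume 3+6+9=18, value 20+30+17=67
- C+D+F: volume 3+6+10=19, value 20+30+15=65
- B+D: volume 12+6=18, value 27+30=57
Best: $71.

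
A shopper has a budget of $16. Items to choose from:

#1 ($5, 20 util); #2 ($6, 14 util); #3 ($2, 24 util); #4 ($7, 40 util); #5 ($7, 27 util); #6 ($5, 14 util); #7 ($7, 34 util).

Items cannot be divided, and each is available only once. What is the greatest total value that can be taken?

98 util

Check high-value combinations within $16:
- #3+#4+#7: cost 2+7+7=16, value 24+40+34=98
- #3+#4+#5: cost 2+7+7=16, value 24+40+27=91
- #3+#5+#7: cost 2+7+7=16, value 24+27+34=85
- #1+#3+#4: cost 5+2+7=14, value 20+24+40=84
- #3+#4+#6: cost 2+7+5=14, value 24+40+14=78
Best: 98 util.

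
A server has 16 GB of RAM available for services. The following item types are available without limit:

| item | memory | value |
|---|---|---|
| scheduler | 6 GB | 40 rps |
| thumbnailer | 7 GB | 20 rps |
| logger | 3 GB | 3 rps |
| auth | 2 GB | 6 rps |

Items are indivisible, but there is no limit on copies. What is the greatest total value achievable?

Best value-per-unit is scheduler at 40/6; filling with it alone gives 2×40 = 80.
Optimal mix: 2×scheduler + 2×auth → memory 16, value 92.

92 rps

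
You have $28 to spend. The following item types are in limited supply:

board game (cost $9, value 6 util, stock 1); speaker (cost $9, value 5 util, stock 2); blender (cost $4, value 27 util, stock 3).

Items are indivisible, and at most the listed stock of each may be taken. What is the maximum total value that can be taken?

Top feasible selections:
- 1×board game + 3×blender: cost 21, value 87
- 1×speaker + 3×blender: cost 21, value 86
Best: 87 util.

87 util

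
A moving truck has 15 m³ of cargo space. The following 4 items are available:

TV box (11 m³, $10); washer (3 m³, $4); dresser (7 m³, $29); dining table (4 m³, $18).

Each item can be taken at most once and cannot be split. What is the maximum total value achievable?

$51

Check high-value combinations within 15 m³:
- washer+dresser+dining table: volume 3+7+4=14, value 4+29+18=51
- dresser+dining table: volume 7+4=11, value 29+18=47
- washer+dresser: volume 3+7=10, value 4+29=33
- dresser: volume 7, value 29
- TV box+dining table: volume 11+4=15, value 10+18=28
Best: $51.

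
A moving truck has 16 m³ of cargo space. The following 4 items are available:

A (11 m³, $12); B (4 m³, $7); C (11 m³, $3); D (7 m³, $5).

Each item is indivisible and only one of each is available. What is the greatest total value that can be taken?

Check high-value combinations within 16 m³:
- A+B: volume 11+4=15, value 12+7=19
- A: volume 11, value 12
- B+D: volume 4+7=11, value 7+5=12
- B+C: volume 4+11=15, value 7+3=10
- B: volume 4, value 7
Best: $19.

$19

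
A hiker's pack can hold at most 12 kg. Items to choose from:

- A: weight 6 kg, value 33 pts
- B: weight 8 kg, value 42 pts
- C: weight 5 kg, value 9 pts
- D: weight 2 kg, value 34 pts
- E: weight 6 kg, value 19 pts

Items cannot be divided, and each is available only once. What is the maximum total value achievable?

76 pts

Check high-value combinations within 12 kg:
- B+D: weight 8+2=10, value 42+34=76
- A+D: weight 6+2=8, value 33+34=67
- D+E: weight 2+6=8, value 34+19=53
- A+E: weight 6+6=12, value 33+19=52
Best: 76 pts.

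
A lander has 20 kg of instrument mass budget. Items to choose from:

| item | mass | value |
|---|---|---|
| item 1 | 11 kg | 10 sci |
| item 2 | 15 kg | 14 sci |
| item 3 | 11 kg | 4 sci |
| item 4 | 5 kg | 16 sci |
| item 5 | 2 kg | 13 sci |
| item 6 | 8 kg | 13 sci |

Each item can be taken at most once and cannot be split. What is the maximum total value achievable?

42 sci

Check high-value combinations within 20 kg:
- item 4+item 5+item 6: mass 5+2+8=15, value 16+13+13=42
- item 1+item 4+item 5: mass 11+5+2=18, value 10+16+13=39
- item 3+item 4+item 5: mass 11+5+2=18, value 4+16+13=33
Best: 42 sci.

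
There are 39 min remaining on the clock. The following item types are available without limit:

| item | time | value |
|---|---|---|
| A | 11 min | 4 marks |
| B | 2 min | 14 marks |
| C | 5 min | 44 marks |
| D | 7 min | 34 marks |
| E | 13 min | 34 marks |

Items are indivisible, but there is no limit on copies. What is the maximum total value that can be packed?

Best value-per-unit is C at 44/5; filling with it alone gives 7×44 = 308.
Optimal mix: 2×B + 7×C → time 39, value 336.

336 marks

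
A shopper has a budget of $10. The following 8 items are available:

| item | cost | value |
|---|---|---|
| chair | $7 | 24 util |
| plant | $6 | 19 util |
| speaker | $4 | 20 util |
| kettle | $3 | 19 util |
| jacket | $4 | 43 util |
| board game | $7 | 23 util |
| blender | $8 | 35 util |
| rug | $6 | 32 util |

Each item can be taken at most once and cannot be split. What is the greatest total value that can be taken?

Check high-value combinations within $10:
- jacket+rug: cost 4+6=10, value 43+32=75
- speaker+jacket: cost 4+4=8, value 20+43=63
- kettle+jacket: cost 3+4=7, value 19+43=62
- plant+jacket: cost 6+4=10, value 19+43=62
- speaker+rug: cost 4+6=10, value 20+32=52
Best: 75 util.

75 util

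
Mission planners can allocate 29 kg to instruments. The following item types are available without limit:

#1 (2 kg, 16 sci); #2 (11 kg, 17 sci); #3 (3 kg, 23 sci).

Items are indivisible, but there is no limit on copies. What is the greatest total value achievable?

Best value-per-unit is #1 at 16/2; filling with it alone gives 14×16 = 224.
Optimal mix: 13×#1 + 1×#3 → mass 29, value 231.

231 sci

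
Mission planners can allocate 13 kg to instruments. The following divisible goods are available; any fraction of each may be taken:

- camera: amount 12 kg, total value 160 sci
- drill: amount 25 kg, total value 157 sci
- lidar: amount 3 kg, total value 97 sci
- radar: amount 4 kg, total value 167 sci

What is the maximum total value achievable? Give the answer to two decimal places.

Take in order of value per unit:
- radar (167/4 per unit): all 4 → value 167, running total 167.00
- lidar (97/3 per unit): all 3 → value 97, running total 264.00
- camera (160/12 per unit): 6 of 12 → value 6×160/12 = 80.0000, running total 344.00
Total 344.00.

344.00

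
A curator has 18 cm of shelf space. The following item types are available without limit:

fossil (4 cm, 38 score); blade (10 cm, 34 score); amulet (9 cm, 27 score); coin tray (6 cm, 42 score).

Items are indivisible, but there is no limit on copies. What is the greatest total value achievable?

Best value-per-unit is fossil at 38/4; filling with it alone gives 4×38 = 152.
Optimal mix: 3×fossil + 1×coin tray → length 18, value 156.

156 score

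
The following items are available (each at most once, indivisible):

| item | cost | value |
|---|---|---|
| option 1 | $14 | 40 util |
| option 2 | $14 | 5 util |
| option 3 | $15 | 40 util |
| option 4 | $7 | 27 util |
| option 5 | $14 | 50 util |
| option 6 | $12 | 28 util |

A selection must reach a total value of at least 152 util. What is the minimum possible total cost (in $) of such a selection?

50

Subsets with value ≥ 152, sorted by total cost:
- option 1+option 3+option 4+option 5: cost 50, value 157
- option 1+option 3+option 5+option 6: cost 55, value 158
Minimum cost: 50 $.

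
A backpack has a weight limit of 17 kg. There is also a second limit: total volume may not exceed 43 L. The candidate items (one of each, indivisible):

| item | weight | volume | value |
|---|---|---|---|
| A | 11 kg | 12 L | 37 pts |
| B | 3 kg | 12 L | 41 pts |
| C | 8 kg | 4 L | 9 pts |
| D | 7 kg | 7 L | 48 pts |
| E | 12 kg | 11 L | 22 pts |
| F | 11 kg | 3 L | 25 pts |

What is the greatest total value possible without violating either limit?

Feasible sets respecting both limits:
- B+D: weight 10, volume 19, value 89
- A+B: weight 14, volume 24, value 78
- B+F: weight 14, volume 15, value 66
Best: 89 pts.

89 pts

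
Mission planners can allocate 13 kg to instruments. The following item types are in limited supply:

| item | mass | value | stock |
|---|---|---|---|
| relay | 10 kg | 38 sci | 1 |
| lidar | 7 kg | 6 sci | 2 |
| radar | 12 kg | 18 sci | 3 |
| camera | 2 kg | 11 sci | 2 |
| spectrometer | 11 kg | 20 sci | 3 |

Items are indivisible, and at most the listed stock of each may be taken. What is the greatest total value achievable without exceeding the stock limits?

49 sci

Top feasible selections:
- 1×relay + 1×camera: mass 12, value 49
- 1×relay: mass 10, value 38
Best: 49 sci.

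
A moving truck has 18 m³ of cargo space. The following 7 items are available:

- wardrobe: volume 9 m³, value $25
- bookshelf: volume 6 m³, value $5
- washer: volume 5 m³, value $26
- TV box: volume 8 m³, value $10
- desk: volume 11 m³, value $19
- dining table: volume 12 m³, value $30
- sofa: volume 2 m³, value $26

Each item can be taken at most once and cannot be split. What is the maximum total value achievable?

$77

Check high-value combinations within 18 m³:
- wardrobe+washer+sofa: volume 9+5+2=16, value 25+26+26=77
- washer+desk+sofa: volume 5+11+2=18, value 26+19+26=71
- washer+TV box+sofa: volume 5+8+2=15, value 26+10+26=62
- bookshelf+washer+sofa: volume 6+5+2=13, value 5+26+26=57
- dining table+sofa: volume 12+2=14, value 30+26=56
Best: $77.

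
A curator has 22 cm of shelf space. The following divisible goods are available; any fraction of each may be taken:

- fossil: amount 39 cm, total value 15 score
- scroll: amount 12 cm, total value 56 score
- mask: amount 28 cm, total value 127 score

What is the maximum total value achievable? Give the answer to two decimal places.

101.36

Take in order of value per unit:
- scroll (56/12 per unit): all 12 → value 56, running total 56.00
- mask (127/28 per unit): 10 of 28 → value 10×127/28 = 45.3571, running total 101.36
Total 101.36.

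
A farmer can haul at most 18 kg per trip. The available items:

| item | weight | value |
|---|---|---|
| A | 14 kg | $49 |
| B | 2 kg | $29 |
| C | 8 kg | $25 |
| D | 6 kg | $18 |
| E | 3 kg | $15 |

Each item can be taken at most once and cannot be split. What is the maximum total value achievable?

Check high-value combinations within 18 kg:
- A+B: weight 14+2=16, value 49+29=78
- B+C+D: weight 2+8+6=16, value 29+25+18=72
- B+C+E: weight 2+8+3=13, value 29+25+15=69
Best: $78.

$78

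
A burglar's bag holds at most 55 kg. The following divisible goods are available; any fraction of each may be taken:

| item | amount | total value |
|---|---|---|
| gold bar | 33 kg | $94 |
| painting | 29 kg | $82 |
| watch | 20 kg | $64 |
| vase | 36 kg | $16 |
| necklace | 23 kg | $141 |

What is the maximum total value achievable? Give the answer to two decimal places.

Take in order of value per unit:
- necklace (141/23 per unit): all 23 → value 141, running total 141.00
- watch (64/20 per unit): all 20 → value 64, running total 205.00
- gold bar (94/33 per unit): 12 of 33 → value 12×94/33 = 34.1818, running total 239.18
Total 239.18.

239.18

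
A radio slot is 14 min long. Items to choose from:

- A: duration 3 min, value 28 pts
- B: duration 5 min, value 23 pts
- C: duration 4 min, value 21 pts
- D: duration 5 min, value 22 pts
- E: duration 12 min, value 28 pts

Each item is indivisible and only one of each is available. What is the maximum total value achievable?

73 pts

This is a 0/1 knapsack; check combinations near the capacity.
- A+B+D: duration 3+5+5=13, value 28+23+22=73
- A+B+C: duration 3+5+4=12, value 28+23+21=72
- A+C+D: duration 3+4+5=12, value 28+21+22=71
- B+C+D: duration 5+4+5=14, value 23+21+22=66
Best: 73 pts.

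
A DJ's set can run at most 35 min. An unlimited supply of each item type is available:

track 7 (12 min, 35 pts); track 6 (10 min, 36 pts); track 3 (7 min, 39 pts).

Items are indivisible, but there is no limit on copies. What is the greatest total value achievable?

Best value-per-unit is track 3 at 39/7, and filling with it alone uses duration 5×7=35. No mix of the others beats 5×39 = 195.

195 pts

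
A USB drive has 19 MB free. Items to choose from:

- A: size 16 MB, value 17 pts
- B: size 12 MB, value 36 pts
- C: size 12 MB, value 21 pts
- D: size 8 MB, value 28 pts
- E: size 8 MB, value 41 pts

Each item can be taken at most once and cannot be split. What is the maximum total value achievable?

69 pts

This is a 0/1 knapsack; check combinations near the capacity.
- D+E: size 8+8=16, value 28+41=69
- E: size 8, value 41
- B: size 12, value 36
- D: size 8, value 28
Best: 69 pts.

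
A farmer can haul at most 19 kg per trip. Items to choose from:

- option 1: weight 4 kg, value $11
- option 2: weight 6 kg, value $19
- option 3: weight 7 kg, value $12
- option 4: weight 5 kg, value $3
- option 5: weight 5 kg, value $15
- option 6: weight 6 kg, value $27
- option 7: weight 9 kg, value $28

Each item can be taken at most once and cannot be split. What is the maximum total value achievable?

Check high-value combinations within 19 kg:
- option 1+option 6+option 7: weight 4+6+9=19, value 11+27+28=66
- option 2+option 5+option 6: weight 6+5+6=17, value 19+15+27=61
- option 2+option 3+option 6: weight 6+7+6=19, value 19+12+27=58
- option 1+option 2+option 7: weight 4+6+9=19, value 11+19+28=58
- option 1+option 2+option 6: weight 4+6+6=16, value 11+19+27=57
Best: $66.

$66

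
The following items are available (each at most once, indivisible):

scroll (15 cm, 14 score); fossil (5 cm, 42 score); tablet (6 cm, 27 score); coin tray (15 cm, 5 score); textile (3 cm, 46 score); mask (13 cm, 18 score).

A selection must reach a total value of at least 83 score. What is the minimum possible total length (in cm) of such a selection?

Subsets with value ≥ 83, sorted by total length:
- fossil+textile: length 8, value 88
- fossil+tablet+textile: length 14, value 115
- fossil+textile+mask: length 21, value 106
- tablet+textile+mask: length 22, value 91
Minimum length: 8 cm.

8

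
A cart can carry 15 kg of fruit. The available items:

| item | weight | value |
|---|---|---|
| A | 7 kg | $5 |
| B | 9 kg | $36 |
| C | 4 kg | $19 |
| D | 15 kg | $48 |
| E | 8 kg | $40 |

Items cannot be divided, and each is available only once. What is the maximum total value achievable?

Check high-value combinations within 15 kg:
- C+E: weight 4+8=12, value 19+40=59
- B+C: weight 9+4=13, value 36+19=55
- D: weight 15, value 48
- A+E: weight 7+8=15, value 5+40=45
- E: weight 8, value 40
Best: $59.

$59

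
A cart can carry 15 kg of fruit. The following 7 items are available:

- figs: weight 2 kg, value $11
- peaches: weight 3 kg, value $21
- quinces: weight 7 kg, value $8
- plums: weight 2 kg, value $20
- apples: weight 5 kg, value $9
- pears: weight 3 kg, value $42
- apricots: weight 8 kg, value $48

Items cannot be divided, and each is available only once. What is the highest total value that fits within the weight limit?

This is a 0/1 knapsack; check combinations near the capacity.
- figs+plums+pears+apricots: weight 2+2+3+8=15, value 11+20+42+48=121
- peaches+pears+apricots: weight 3+3+8=14, value 21+42+48=111
- plums+pears+apricots: weight 2+3+8=13, value 20+42+48=110
- figs+peaches+plums+apples+pears: weight 2+3+2+5+3=15, value 11+21+20+9+42=103
- figs+pears+apricots: weight 2+3+8=13, value 11+42+48=101
Best: $121.

$121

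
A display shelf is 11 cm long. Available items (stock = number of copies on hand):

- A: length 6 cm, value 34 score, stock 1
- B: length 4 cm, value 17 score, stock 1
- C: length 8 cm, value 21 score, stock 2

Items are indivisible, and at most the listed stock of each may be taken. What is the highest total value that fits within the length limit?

Best selections within length 11 and stock limits:
- 1×A + 1×B: length 10, value 51
- 1×A: length 6, value 34
Best: 51 score.

51 score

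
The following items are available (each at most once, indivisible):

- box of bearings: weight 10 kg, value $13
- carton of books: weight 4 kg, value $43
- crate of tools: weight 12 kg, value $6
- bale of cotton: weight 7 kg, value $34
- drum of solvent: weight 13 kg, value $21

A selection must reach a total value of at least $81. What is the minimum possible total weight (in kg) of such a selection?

Subsets with value ≥ 81, sorted by total weight:
- box of bearings+carton of books+bale of cotton: weight 21, value 90
- carton of books+crate of tools+bale of cotton: weight 23, value 83
Minimum weight: 21 kg.

21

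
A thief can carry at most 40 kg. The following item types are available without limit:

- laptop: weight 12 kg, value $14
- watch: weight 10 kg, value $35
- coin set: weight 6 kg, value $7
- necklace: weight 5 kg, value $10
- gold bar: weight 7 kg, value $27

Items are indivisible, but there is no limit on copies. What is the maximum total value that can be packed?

Best value-per-unit is gold bar at 27/7; filling with it alone gives 5×27 = 135.
Optimal mix: 1×necklace + 5×gold bar → weight 40, value 145.

$145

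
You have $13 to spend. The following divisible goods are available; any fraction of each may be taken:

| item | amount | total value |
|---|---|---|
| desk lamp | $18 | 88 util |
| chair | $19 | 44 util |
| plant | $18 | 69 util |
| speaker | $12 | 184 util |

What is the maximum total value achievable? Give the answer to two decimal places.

Take in order of value per unit:
- speaker (184/12 per unit): all 12 → value 184, running total 184.00
- desk lamp (88/18 per unit): 1 of 18 → value 1×88/18 = 4.8889, running total 188.89
Total 188.89.

188.89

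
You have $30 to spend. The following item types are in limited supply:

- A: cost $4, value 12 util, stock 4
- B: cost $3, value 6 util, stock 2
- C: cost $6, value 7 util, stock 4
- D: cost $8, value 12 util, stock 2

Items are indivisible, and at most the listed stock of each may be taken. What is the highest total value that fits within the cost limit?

72 util

Best selections within cost 30 and stock limits:
- 4×A + 2×B + 1×D: cost 30, value 72
- 4×A + 2×B + 1×C: cost 28, value 67
Best: 72 util.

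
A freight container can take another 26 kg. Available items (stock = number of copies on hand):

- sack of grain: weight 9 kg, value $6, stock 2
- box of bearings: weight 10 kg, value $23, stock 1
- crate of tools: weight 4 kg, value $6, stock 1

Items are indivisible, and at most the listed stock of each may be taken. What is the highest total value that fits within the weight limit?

Best selections within weight 26 and stock limits:
- 1×sack of grain + 1×box of bearings + 1×crate of tools: weight 23, value 35
- 1×box of bearings + 1×crate of tools: weight 14, value 29
- 1×sack of grain + 1×box of bearings: weight 19, value 29
- 1×box of bearings: weight 10, value 23
Best: $35.

$35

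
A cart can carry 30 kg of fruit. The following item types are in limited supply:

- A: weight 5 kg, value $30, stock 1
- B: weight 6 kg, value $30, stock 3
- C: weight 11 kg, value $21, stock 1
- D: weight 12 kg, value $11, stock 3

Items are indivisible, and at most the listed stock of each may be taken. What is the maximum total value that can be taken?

$120

Best selections within weight 30 and stock limits:
- 1×A + 3×B: weight 23, value 120
- 1×A + 2×B + 1×C: weight 28, value 111
Best: $120.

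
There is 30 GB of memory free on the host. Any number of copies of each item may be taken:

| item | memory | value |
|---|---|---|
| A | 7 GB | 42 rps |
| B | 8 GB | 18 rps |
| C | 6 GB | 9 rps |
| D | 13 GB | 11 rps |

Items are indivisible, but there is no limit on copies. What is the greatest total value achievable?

Best value-per-unit is A at 42/7, and filling with it alone uses memory 4×7=28. No mix of the others beats 4×42 = 168.

168 rps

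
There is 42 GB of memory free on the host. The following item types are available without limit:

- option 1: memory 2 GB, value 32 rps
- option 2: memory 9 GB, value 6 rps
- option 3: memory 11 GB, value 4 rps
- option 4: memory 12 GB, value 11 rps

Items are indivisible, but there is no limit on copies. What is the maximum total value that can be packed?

672 rps

Best value-per-unit is option 1 at 32/2, and filling with it alone uses memory 21×2=42. No mix of the others beats 21×32 = 672.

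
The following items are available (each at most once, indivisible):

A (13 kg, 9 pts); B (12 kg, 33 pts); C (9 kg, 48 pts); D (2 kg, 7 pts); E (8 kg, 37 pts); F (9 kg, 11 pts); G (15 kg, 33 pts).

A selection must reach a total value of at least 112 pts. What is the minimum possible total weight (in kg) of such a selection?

Subsets with value ≥ 112, sorted by total weight:
- B+C+E: weight 29, value 118
- B+C+D+E: weight 31, value 125
- C+E+G: weight 32, value 118
Minimum weight: 29 kg.

29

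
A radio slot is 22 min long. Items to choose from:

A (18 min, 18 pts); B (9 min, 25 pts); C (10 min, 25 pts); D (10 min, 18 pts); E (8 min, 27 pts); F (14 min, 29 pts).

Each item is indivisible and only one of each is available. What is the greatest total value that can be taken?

56 pts

Check high-value combinations within 22 min:
- E+F: duration 8+14=22, value 27+29=56
- B+E: duration 9+8=17, value 25+27=52
- C+E: duration 10+8=18, value 25+27=52
Best: 56 pts.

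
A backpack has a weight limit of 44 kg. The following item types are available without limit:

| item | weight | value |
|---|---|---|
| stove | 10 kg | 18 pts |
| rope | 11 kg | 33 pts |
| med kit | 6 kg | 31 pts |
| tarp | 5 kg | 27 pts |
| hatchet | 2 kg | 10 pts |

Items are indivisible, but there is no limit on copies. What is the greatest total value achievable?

Best value-per-unit is tarp at 27/5; filling with it alone gives 8×27 = 216.
Optimal mix: 8×tarp + 2×hatchet → weight 44, value 236.

236 pts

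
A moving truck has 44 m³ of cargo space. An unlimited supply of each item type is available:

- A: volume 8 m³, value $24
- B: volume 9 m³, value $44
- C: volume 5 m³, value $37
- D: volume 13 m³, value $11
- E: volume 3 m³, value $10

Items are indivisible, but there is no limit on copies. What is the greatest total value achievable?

$306

Best value-per-unit is C at 37/5; filling with it alone gives 8×37 = 296.
Optimal mix: 8×C + 1×E → volume 43, value 306.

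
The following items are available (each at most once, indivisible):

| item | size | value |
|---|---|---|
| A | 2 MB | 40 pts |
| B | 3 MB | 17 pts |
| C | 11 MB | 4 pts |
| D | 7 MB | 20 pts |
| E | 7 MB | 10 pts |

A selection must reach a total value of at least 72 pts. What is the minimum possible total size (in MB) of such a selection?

Subsets with value ≥ 72, sorted by total size:
- A+B+D: size 12, value 77
- A+B+D+E: size 19, value 87
- A+B+C+D: size 23, value 81
- A+C+D+E: size 27, value 74
Minimum size: 12 MB.

12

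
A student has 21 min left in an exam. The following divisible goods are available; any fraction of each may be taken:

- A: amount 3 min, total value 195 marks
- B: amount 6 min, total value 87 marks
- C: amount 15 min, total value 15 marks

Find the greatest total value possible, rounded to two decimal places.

Take in order of value per unit:
- A (195/3 per unit): all 3 → value 195, running total 195.00
- B (87/6 per unit): all 6 → value 87, running total 282.00
- C (15/15 per unit): 12 of 15 → value 12×15/15 = 12.0000, running total 294.00
Total 294.00.

294.00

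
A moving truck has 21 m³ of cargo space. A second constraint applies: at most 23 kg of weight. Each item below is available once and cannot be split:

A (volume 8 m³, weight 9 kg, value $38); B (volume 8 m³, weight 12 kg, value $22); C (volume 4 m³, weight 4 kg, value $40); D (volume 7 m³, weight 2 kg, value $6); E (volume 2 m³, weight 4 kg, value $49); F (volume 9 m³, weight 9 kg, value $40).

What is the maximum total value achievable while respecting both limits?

$133

Feasible sets respecting both limits:
- A+C+D+E: volume 21, weight 19, value 133
- C+E+F: volume 15, weight 17, value 129
- A+C+E: volume 14, weight 17, value 127
- A+E+F: volume 19, weight 22, value 127
Best: $133.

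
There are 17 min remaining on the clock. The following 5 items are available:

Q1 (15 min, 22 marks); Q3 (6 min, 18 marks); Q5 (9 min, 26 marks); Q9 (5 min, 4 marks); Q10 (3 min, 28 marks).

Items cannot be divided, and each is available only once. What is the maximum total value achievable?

Check high-value combinations within 17 min:
- Q5+Q9+Q10: time 9+5+3=17, value 26+4+28=58
- Q5+Q10: time 9+3=12, value 26+28=54
- Q3+Q9+Q10: time 6+5+3=14, value 18+4+28=50
- Q3+Q10: time 6+3=9, value 18+28=46
- Q3+Q5: time 6+9=15, value 18+26=44
Best: 58 marks.

58 marks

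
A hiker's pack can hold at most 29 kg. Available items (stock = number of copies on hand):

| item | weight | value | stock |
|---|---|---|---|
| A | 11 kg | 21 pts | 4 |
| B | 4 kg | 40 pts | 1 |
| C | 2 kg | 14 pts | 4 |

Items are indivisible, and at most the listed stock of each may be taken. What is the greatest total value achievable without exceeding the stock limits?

117 pts

Best selections within weight 29 and stock limits:
- 1×A + 1×B + 4×C: weight 23, value 117
- 1×A + 1×B + 3×C: weight 21, value 103
- 1×B + 4×C: weight 12, value 96
Best: 117 pts.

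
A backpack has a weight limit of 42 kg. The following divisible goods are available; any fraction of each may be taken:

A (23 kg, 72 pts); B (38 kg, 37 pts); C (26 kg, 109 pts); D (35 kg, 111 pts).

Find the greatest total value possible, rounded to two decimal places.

159.74

Take in order of value per unit:
- C (109/26 per unit): all 26 → value 109, running total 109.00
- D (111/35 per unit): 16 of 35 → value 16×111/35 = 50.7429, running total 159.74
Total 159.74.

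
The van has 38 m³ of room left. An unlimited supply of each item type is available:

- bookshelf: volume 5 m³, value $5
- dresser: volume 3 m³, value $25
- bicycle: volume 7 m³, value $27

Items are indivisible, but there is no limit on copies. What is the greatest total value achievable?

Best value-per-unit is dresser at 25/3, and filling with it alone uses volume 12×3=36. No mix of the others beats 12×25 = 300.

$300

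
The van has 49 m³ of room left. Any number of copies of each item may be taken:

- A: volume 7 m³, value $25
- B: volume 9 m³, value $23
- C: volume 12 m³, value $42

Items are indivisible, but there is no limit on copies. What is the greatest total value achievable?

$175

Best value-per-unit is A at 25/7, and filling with it alone uses volume 7×7=49. No mix of the others beats 7×25 = 175.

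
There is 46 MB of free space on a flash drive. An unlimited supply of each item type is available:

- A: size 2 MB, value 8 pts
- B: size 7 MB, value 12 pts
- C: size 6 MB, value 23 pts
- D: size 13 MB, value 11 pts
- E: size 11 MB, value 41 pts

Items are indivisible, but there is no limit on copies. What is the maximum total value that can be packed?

184 pts

Best value-per-unit is A at 8/2, and filling with it alone uses size 23×2=46. No mix of the others beats 23×8 = 184.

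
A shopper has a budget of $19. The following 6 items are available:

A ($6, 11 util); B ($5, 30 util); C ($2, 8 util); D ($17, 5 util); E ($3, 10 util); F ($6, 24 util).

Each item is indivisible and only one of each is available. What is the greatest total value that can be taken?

73 util

Check high-value combinations within $19:
- A+B+C+F: cost 6+5+2+6=19, value 11+30+8+24=73
- B+C+E+F: cost 5+2+3+6=16, value 30+8+10+24=72
- A+B+F: cost 6+5+6=17, value 11+30+24=65
- B+E+F: cost 5+3+6=14, value 30+10+24=64
Best: 73 util.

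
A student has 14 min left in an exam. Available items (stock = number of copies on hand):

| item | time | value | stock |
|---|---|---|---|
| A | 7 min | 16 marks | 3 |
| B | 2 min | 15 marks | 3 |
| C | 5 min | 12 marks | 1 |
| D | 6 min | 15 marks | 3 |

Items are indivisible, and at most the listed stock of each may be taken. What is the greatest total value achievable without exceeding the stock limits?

61 marks

Top feasible selections:
- 1×A + 3×B: time 13, value 61
- 3×B + 1×D: time 12, value 60
- 3×B + 1×C: time 11, value 57
Best: 61 marks.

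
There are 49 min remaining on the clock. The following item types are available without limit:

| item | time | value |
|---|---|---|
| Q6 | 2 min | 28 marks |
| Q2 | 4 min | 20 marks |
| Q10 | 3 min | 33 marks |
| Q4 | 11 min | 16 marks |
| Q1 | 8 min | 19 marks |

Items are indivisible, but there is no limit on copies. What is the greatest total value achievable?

677 marks

Best value-per-unit is Q6 at 28/2; filling with it alone gives 24×28 = 672.
Optimal mix: 23×Q6 + 1×Q10 → time 49, value 677.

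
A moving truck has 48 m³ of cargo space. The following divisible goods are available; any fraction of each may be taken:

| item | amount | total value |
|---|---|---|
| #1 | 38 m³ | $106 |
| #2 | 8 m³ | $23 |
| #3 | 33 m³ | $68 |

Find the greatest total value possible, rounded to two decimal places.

Take in order of value per unit:
- #2 (23/8 per unit): all 8 → value 23, running total 23.00
- #1 (106/38 per unit): all 38 → value 106, running total 129.00
- #3 (68/33 per unit): 2 of 33 → value 2×68/33 = 4.1212, running total 133.12
Total 133.12.

133.12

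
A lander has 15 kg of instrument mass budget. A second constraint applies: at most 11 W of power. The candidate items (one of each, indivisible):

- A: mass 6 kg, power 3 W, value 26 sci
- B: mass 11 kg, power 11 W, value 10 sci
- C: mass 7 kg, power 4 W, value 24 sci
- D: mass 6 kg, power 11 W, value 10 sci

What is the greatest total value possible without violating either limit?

50 sci

Feasible sets respecting both limits:
- A+C: mass 13, power 7, value 50
- A: mass 6, power 3, value 26
- C: mass 7, power 4, value 24
- B: mass 11, power 11, value 10
Best: 50 sci.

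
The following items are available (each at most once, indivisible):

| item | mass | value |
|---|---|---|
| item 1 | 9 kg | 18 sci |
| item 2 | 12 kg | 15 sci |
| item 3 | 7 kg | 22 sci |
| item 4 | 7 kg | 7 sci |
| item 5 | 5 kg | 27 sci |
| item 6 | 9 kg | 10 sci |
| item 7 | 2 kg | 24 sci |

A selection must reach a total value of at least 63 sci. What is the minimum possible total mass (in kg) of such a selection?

14

Subsets with value ≥ 63, sorted by total mass:
- item 3+item 5+item 7: mass 14, value 73
- item 1+item 5+item 7: mass 16, value 69
- item 1+item 3+item 7: mass 18, value 64
- item 2+item 5+item 7: mass 19, value 66
Minimum mass: 14 kg.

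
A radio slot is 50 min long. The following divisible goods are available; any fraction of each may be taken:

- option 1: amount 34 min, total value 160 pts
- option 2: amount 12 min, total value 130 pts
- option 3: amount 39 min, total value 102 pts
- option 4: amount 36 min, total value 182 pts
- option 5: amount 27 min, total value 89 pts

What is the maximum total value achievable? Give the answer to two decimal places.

Take in order of value per unit:
- option 2 (130/12 per unit): all 12 → value 130, running total 130.00
- option 4 (182/36 per unit): all 36 → value 182, running total 312.00
- option 1 (160/34 per unit): 2 of 34 → value 2×160/34 = 9.4118, running total 321.41
Total 321.41.

321.41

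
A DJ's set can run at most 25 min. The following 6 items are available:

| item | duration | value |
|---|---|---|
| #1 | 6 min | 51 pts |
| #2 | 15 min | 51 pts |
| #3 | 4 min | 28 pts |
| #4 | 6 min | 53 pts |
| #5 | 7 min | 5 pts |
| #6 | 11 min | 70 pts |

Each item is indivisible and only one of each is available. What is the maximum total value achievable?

Check high-value combinations within 25 min:
- #1+#4+#6: duration 6+6+11=23, value 51+53+70=174
- #3+#4+#6: duration 4+6+11=21, value 28+53+70=151
- #1+#3+#6: duration 6+4+11=21, value 51+28+70=149
- #1+#3+#4+#5: duration 6+4+6+7=23, value 51+28+53+5=137
- #1+#3+#4: duration 6+4+6=16, value 51+28+53=132
Best: 174 pts.

174 pts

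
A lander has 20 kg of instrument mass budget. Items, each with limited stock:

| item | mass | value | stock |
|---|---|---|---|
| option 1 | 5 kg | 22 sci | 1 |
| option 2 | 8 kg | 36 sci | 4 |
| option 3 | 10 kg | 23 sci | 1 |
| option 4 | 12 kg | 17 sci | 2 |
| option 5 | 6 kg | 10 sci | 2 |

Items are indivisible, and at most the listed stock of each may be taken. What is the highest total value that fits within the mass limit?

72 sci

Best selections within mass 20 and stock limits:
- 2×option 2: mass 16, value 72
- 1×option 1 + 1×option 2 + 1×option 5: mass 19, value 68
Best: 72 sci.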